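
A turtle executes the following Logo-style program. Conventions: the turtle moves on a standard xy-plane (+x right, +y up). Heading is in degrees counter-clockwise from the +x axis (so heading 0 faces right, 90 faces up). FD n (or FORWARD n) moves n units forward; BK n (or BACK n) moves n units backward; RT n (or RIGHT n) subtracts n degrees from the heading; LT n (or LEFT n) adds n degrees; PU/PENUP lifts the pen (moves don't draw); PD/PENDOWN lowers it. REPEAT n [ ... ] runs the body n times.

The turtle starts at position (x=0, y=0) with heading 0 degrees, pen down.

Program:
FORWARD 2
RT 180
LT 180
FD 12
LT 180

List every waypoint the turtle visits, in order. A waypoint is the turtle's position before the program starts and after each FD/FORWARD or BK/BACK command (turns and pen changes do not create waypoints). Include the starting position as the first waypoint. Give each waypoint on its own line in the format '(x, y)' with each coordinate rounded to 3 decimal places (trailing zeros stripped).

Executing turtle program step by step:
Start: pos=(0,0), heading=0, pen down
FD 2: (0,0) -> (2,0) [heading=0, draw]
RT 180: heading 0 -> 180
LT 180: heading 180 -> 0
FD 12: (2,0) -> (14,0) [heading=0, draw]
LT 180: heading 0 -> 180
Final: pos=(14,0), heading=180, 2 segment(s) drawn
Waypoints (3 total):
(0, 0)
(2, 0)
(14, 0)

Answer: (0, 0)
(2, 0)
(14, 0)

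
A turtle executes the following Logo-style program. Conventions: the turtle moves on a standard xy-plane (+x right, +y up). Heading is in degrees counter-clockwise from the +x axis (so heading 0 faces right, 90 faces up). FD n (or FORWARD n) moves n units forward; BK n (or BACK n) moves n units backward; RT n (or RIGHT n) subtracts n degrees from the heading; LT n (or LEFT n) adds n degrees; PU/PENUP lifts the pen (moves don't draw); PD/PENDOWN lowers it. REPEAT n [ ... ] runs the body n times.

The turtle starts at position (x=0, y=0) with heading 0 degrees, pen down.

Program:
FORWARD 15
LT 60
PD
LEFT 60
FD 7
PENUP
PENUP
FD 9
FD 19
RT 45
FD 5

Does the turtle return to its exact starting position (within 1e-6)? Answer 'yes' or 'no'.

Executing turtle program step by step:
Start: pos=(0,0), heading=0, pen down
FD 15: (0,0) -> (15,0) [heading=0, draw]
LT 60: heading 0 -> 60
PD: pen down
LT 60: heading 60 -> 120
FD 7: (15,0) -> (11.5,6.062) [heading=120, draw]
PU: pen up
PU: pen up
FD 9: (11.5,6.062) -> (7,13.856) [heading=120, move]
FD 19: (7,13.856) -> (-2.5,30.311) [heading=120, move]
RT 45: heading 120 -> 75
FD 5: (-2.5,30.311) -> (-1.206,35.141) [heading=75, move]
Final: pos=(-1.206,35.141), heading=75, 2 segment(s) drawn

Start position: (0, 0)
Final position: (-1.206, 35.141)
Distance = 35.161; >= 1e-6 -> NOT closed

Answer: no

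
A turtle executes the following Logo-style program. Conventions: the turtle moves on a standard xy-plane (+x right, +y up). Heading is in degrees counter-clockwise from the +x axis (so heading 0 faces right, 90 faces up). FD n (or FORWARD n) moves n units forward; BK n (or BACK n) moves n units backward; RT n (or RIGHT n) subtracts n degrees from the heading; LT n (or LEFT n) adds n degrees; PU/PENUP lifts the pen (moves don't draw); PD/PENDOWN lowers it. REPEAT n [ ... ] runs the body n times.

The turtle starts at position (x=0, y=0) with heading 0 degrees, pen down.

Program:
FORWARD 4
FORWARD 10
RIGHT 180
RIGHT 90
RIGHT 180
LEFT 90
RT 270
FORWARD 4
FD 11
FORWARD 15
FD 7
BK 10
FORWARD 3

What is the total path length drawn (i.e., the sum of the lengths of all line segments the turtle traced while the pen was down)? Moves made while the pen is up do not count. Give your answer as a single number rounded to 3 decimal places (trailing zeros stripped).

Executing turtle program step by step:
Start: pos=(0,0), heading=0, pen down
FD 4: (0,0) -> (4,0) [heading=0, draw]
FD 10: (4,0) -> (14,0) [heading=0, draw]
RT 180: heading 0 -> 180
RT 90: heading 180 -> 90
RT 180: heading 90 -> 270
LT 90: heading 270 -> 0
RT 270: heading 0 -> 90
FD 4: (14,0) -> (14,4) [heading=90, draw]
FD 11: (14,4) -> (14,15) [heading=90, draw]
FD 15: (14,15) -> (14,30) [heading=90, draw]
FD 7: (14,30) -> (14,37) [heading=90, draw]
BK 10: (14,37) -> (14,27) [heading=90, draw]
FD 3: (14,27) -> (14,30) [heading=90, draw]
Final: pos=(14,30), heading=90, 8 segment(s) drawn

Segment lengths:
  seg 1: (0,0) -> (4,0), length = 4
  seg 2: (4,0) -> (14,0), length = 10
  seg 3: (14,0) -> (14,4), length = 4
  seg 4: (14,4) -> (14,15), length = 11
  seg 5: (14,15) -> (14,30), length = 15
  seg 6: (14,30) -> (14,37), length = 7
  seg 7: (14,37) -> (14,27), length = 10
  seg 8: (14,27) -> (14,30), length = 3
Total = 64

Answer: 64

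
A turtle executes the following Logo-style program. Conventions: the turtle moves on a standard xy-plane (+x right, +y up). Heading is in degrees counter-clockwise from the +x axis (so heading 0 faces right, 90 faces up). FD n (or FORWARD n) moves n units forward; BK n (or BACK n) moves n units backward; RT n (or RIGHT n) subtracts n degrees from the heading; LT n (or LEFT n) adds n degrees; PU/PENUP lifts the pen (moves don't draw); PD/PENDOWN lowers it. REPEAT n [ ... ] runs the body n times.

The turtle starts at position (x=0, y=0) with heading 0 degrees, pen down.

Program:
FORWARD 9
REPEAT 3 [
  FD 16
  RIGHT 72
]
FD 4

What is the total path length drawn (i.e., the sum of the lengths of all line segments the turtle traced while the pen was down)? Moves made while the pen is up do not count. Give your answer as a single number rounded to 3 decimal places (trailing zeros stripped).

Executing turtle program step by step:
Start: pos=(0,0), heading=0, pen down
FD 9: (0,0) -> (9,0) [heading=0, draw]
REPEAT 3 [
  -- iteration 1/3 --
  FD 16: (9,0) -> (25,0) [heading=0, draw]
  RT 72: heading 0 -> 288
  -- iteration 2/3 --
  FD 16: (25,0) -> (29.944,-15.217) [heading=288, draw]
  RT 72: heading 288 -> 216
  -- iteration 3/3 --
  FD 16: (29.944,-15.217) -> (17,-24.621) [heading=216, draw]
  RT 72: heading 216 -> 144
]
FD 4: (17,-24.621) -> (13.764,-22.27) [heading=144, draw]
Final: pos=(13.764,-22.27), heading=144, 5 segment(s) drawn

Segment lengths:
  seg 1: (0,0) -> (9,0), length = 9
  seg 2: (9,0) -> (25,0), length = 16
  seg 3: (25,0) -> (29.944,-15.217), length = 16
  seg 4: (29.944,-15.217) -> (17,-24.621), length = 16
  seg 5: (17,-24.621) -> (13.764,-22.27), length = 4
Total = 61

Answer: 61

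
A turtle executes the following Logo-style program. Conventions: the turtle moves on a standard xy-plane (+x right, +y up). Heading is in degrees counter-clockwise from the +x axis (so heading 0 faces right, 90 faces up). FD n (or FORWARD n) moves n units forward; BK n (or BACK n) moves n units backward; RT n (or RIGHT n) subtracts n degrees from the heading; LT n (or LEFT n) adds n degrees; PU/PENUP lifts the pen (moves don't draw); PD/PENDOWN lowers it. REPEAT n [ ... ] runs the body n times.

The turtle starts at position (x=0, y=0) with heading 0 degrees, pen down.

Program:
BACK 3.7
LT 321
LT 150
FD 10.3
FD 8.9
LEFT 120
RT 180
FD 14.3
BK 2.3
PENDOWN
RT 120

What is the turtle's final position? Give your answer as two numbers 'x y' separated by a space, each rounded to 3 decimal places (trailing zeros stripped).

Executing turtle program step by step:
Start: pos=(0,0), heading=0, pen down
BK 3.7: (0,0) -> (-3.7,0) [heading=0, draw]
LT 321: heading 0 -> 321
LT 150: heading 321 -> 111
FD 10.3: (-3.7,0) -> (-7.391,9.616) [heading=111, draw]
FD 8.9: (-7.391,9.616) -> (-10.581,17.925) [heading=111, draw]
LT 120: heading 111 -> 231
RT 180: heading 231 -> 51
FD 14.3: (-10.581,17.925) -> (-1.581,29.038) [heading=51, draw]
BK 2.3: (-1.581,29.038) -> (-3.029,27.25) [heading=51, draw]
PD: pen down
RT 120: heading 51 -> 291
Final: pos=(-3.029,27.25), heading=291, 5 segment(s) drawn

Answer: -3.029 27.25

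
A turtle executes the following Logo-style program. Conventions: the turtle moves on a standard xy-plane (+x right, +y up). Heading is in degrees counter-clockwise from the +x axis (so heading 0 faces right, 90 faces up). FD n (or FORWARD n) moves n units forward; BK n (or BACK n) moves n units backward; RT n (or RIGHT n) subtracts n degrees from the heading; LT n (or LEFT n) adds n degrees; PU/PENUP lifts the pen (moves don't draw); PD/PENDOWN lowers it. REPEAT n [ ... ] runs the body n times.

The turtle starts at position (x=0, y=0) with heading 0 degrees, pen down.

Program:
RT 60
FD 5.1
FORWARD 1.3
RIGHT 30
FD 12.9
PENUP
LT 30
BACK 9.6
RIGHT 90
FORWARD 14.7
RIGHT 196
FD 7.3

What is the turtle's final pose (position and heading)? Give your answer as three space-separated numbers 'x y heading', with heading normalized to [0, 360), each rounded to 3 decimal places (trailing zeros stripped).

Executing turtle program step by step:
Start: pos=(0,0), heading=0, pen down
RT 60: heading 0 -> 300
FD 5.1: (0,0) -> (2.55,-4.417) [heading=300, draw]
FD 1.3: (2.55,-4.417) -> (3.2,-5.543) [heading=300, draw]
RT 30: heading 300 -> 270
FD 12.9: (3.2,-5.543) -> (3.2,-18.443) [heading=270, draw]
PU: pen up
LT 30: heading 270 -> 300
BK 9.6: (3.2,-18.443) -> (-1.6,-10.129) [heading=300, move]
RT 90: heading 300 -> 210
FD 14.7: (-1.6,-10.129) -> (-14.331,-17.479) [heading=210, move]
RT 196: heading 210 -> 14
FD 7.3: (-14.331,-17.479) -> (-7.247,-15.713) [heading=14, move]
Final: pos=(-7.247,-15.713), heading=14, 3 segment(s) drawn

Answer: -7.247 -15.713 14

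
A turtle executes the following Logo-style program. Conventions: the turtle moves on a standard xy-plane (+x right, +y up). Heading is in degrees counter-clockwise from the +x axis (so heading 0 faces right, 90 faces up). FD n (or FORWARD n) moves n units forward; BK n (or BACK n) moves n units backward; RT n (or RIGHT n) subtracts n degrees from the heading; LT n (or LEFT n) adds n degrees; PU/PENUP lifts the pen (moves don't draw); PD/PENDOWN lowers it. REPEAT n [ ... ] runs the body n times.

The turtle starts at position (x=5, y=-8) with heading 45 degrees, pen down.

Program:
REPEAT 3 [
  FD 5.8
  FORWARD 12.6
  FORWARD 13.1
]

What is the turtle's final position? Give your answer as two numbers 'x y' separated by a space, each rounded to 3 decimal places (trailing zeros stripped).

Executing turtle program step by step:
Start: pos=(5,-8), heading=45, pen down
REPEAT 3 [
  -- iteration 1/3 --
  FD 5.8: (5,-8) -> (9.101,-3.899) [heading=45, draw]
  FD 12.6: (9.101,-3.899) -> (18.011,5.011) [heading=45, draw]
  FD 13.1: (18.011,5.011) -> (27.274,14.274) [heading=45, draw]
  -- iteration 2/3 --
  FD 5.8: (27.274,14.274) -> (31.375,18.375) [heading=45, draw]
  FD 12.6: (31.375,18.375) -> (40.285,27.285) [heading=45, draw]
  FD 13.1: (40.285,27.285) -> (49.548,36.548) [heading=45, draw]
  -- iteration 3/3 --
  FD 5.8: (49.548,36.548) -> (53.649,40.649) [heading=45, draw]
  FD 12.6: (53.649,40.649) -> (62.558,49.558) [heading=45, draw]
  FD 13.1: (62.558,49.558) -> (71.822,58.822) [heading=45, draw]
]
Final: pos=(71.822,58.822), heading=45, 9 segment(s) drawn

Answer: 71.822 58.822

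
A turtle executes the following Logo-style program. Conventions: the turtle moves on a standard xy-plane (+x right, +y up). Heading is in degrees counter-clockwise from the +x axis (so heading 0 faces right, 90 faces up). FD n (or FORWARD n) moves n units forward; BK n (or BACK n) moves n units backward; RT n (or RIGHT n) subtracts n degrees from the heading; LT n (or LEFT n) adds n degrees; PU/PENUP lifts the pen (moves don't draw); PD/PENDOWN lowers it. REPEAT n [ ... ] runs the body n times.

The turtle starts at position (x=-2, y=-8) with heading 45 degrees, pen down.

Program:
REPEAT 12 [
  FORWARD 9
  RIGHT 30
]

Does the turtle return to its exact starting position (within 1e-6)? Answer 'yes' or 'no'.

Executing turtle program step by step:
Start: pos=(-2,-8), heading=45, pen down
REPEAT 12 [
  -- iteration 1/12 --
  FD 9: (-2,-8) -> (4.364,-1.636) [heading=45, draw]
  RT 30: heading 45 -> 15
  -- iteration 2/12 --
  FD 9: (4.364,-1.636) -> (13.057,0.693) [heading=15, draw]
  RT 30: heading 15 -> 345
  -- iteration 3/12 --
  FD 9: (13.057,0.693) -> (21.751,-1.636) [heading=345, draw]
  RT 30: heading 345 -> 315
  -- iteration 4/12 --
  FD 9: (21.751,-1.636) -> (28.115,-8) [heading=315, draw]
  RT 30: heading 315 -> 285
  -- iteration 5/12 --
  FD 9: (28.115,-8) -> (30.444,-16.693) [heading=285, draw]
  RT 30: heading 285 -> 255
  -- iteration 6/12 --
  FD 9: (30.444,-16.693) -> (28.115,-25.387) [heading=255, draw]
  RT 30: heading 255 -> 225
  -- iteration 7/12 --
  FD 9: (28.115,-25.387) -> (21.751,-31.751) [heading=225, draw]
  RT 30: heading 225 -> 195
  -- iteration 8/12 --
  FD 9: (21.751,-31.751) -> (13.057,-34.08) [heading=195, draw]
  RT 30: heading 195 -> 165
  -- iteration 9/12 --
  FD 9: (13.057,-34.08) -> (4.364,-31.751) [heading=165, draw]
  RT 30: heading 165 -> 135
  -- iteration 10/12 --
  FD 9: (4.364,-31.751) -> (-2,-25.387) [heading=135, draw]
  RT 30: heading 135 -> 105
  -- iteration 11/12 --
  FD 9: (-2,-25.387) -> (-4.329,-16.693) [heading=105, draw]
  RT 30: heading 105 -> 75
  -- iteration 12/12 --
  FD 9: (-4.329,-16.693) -> (-2,-8) [heading=75, draw]
  RT 30: heading 75 -> 45
]
Final: pos=(-2,-8), heading=45, 12 segment(s) drawn

Start position: (-2, -8)
Final position: (-2, -8)
Distance = 0; < 1e-6 -> CLOSED

Answer: yes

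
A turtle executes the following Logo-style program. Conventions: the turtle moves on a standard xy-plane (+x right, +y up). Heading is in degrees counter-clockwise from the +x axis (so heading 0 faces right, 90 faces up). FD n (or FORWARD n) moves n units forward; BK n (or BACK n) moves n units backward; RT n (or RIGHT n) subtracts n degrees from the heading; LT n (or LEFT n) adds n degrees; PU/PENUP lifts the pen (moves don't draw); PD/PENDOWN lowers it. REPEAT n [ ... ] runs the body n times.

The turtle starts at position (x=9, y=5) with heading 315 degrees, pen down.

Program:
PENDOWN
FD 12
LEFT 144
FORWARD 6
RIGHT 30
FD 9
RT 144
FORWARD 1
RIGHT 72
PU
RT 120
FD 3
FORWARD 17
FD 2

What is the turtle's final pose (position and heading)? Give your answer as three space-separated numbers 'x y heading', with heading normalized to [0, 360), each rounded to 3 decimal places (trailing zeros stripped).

Answer: 18.879 31.847 93

Derivation:
Executing turtle program step by step:
Start: pos=(9,5), heading=315, pen down
PD: pen down
FD 12: (9,5) -> (17.485,-3.485) [heading=315, draw]
LT 144: heading 315 -> 99
FD 6: (17.485,-3.485) -> (16.547,2.441) [heading=99, draw]
RT 30: heading 99 -> 69
FD 9: (16.547,2.441) -> (19.772,10.843) [heading=69, draw]
RT 144: heading 69 -> 285
FD 1: (19.772,10.843) -> (20.031,9.877) [heading=285, draw]
RT 72: heading 285 -> 213
PU: pen up
RT 120: heading 213 -> 93
FD 3: (20.031,9.877) -> (19.874,12.873) [heading=93, move]
FD 17: (19.874,12.873) -> (18.984,29.85) [heading=93, move]
FD 2: (18.984,29.85) -> (18.879,31.847) [heading=93, move]
Final: pos=(18.879,31.847), heading=93, 4 segment(s) drawn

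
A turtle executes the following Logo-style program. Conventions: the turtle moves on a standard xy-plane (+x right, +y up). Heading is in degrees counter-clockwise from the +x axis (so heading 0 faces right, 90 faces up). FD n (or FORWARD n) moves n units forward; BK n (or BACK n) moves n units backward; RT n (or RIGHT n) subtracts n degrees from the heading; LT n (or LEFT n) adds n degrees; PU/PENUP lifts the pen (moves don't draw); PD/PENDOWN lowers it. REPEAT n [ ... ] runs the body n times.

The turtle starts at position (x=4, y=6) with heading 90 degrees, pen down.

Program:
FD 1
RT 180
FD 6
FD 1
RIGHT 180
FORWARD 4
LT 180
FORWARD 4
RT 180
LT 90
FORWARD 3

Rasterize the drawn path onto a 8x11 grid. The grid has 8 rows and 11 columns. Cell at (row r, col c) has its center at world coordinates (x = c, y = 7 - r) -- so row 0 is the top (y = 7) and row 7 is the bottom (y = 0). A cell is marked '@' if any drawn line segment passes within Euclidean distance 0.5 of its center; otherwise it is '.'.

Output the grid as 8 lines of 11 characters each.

Segment 0: (4,6) -> (4,7)
Segment 1: (4,7) -> (4,1)
Segment 2: (4,1) -> (4,0)
Segment 3: (4,0) -> (4,4)
Segment 4: (4,4) -> (4,0)
Segment 5: (4,0) -> (1,-0)

Answer: ....@......
....@......
....@......
....@......
....@......
....@......
....@......
.@@@@......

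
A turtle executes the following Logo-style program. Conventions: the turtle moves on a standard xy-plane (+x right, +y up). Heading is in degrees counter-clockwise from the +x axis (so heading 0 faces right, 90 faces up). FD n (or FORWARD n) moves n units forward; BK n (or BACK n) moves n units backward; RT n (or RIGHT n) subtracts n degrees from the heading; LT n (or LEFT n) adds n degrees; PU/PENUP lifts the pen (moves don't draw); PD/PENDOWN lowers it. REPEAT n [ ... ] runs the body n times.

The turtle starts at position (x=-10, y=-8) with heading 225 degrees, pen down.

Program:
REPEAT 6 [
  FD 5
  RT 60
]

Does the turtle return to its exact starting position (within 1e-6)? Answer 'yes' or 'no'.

Executing turtle program step by step:
Start: pos=(-10,-8), heading=225, pen down
REPEAT 6 [
  -- iteration 1/6 --
  FD 5: (-10,-8) -> (-13.536,-11.536) [heading=225, draw]
  RT 60: heading 225 -> 165
  -- iteration 2/6 --
  FD 5: (-13.536,-11.536) -> (-18.365,-10.241) [heading=165, draw]
  RT 60: heading 165 -> 105
  -- iteration 3/6 --
  FD 5: (-18.365,-10.241) -> (-19.659,-5.412) [heading=105, draw]
  RT 60: heading 105 -> 45
  -- iteration 4/6 --
  FD 5: (-19.659,-5.412) -> (-16.124,-1.876) [heading=45, draw]
  RT 60: heading 45 -> 345
  -- iteration 5/6 --
  FD 5: (-16.124,-1.876) -> (-11.294,-3.17) [heading=345, draw]
  RT 60: heading 345 -> 285
  -- iteration 6/6 --
  FD 5: (-11.294,-3.17) -> (-10,-8) [heading=285, draw]
  RT 60: heading 285 -> 225
]
Final: pos=(-10,-8), heading=225, 6 segment(s) drawn

Start position: (-10, -8)
Final position: (-10, -8)
Distance = 0; < 1e-6 -> CLOSED

Answer: yes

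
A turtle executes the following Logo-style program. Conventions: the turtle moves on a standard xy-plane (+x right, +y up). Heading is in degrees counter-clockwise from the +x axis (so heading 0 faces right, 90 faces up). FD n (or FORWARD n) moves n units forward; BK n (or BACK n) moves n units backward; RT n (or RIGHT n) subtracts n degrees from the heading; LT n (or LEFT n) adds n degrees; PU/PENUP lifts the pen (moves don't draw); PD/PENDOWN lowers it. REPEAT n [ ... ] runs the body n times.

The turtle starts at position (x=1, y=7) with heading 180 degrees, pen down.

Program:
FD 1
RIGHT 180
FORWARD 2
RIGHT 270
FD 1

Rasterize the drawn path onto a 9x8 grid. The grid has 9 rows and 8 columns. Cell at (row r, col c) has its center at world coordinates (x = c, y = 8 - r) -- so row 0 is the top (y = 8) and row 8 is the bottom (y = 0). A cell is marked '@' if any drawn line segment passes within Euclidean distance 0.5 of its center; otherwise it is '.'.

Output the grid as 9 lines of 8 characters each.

Answer: ..@.....
@@@.....
........
........
........
........
........
........
........

Derivation:
Segment 0: (1,7) -> (0,7)
Segment 1: (0,7) -> (2,7)
Segment 2: (2,7) -> (2,8)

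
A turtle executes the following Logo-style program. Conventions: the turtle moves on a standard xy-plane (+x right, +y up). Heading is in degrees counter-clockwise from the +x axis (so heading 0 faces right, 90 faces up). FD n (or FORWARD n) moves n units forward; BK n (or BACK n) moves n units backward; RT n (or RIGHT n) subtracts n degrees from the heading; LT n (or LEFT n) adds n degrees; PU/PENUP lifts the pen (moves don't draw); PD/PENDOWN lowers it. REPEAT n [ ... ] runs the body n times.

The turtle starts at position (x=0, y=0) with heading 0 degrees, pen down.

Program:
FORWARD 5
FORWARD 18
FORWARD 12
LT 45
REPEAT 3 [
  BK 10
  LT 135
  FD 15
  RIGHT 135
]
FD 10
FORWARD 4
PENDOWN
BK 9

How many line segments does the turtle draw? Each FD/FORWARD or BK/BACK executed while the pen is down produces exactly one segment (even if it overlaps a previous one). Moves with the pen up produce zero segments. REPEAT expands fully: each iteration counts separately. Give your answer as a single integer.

Executing turtle program step by step:
Start: pos=(0,0), heading=0, pen down
FD 5: (0,0) -> (5,0) [heading=0, draw]
FD 18: (5,0) -> (23,0) [heading=0, draw]
FD 12: (23,0) -> (35,0) [heading=0, draw]
LT 45: heading 0 -> 45
REPEAT 3 [
  -- iteration 1/3 --
  BK 10: (35,0) -> (27.929,-7.071) [heading=45, draw]
  LT 135: heading 45 -> 180
  FD 15: (27.929,-7.071) -> (12.929,-7.071) [heading=180, draw]
  RT 135: heading 180 -> 45
  -- iteration 2/3 --
  BK 10: (12.929,-7.071) -> (5.858,-14.142) [heading=45, draw]
  LT 135: heading 45 -> 180
  FD 15: (5.858,-14.142) -> (-9.142,-14.142) [heading=180, draw]
  RT 135: heading 180 -> 45
  -- iteration 3/3 --
  BK 10: (-9.142,-14.142) -> (-16.213,-21.213) [heading=45, draw]
  LT 135: heading 45 -> 180
  FD 15: (-16.213,-21.213) -> (-31.213,-21.213) [heading=180, draw]
  RT 135: heading 180 -> 45
]
FD 10: (-31.213,-21.213) -> (-24.142,-14.142) [heading=45, draw]
FD 4: (-24.142,-14.142) -> (-21.314,-11.314) [heading=45, draw]
PD: pen down
BK 9: (-21.314,-11.314) -> (-27.678,-17.678) [heading=45, draw]
Final: pos=(-27.678,-17.678), heading=45, 12 segment(s) drawn
Segments drawn: 12

Answer: 12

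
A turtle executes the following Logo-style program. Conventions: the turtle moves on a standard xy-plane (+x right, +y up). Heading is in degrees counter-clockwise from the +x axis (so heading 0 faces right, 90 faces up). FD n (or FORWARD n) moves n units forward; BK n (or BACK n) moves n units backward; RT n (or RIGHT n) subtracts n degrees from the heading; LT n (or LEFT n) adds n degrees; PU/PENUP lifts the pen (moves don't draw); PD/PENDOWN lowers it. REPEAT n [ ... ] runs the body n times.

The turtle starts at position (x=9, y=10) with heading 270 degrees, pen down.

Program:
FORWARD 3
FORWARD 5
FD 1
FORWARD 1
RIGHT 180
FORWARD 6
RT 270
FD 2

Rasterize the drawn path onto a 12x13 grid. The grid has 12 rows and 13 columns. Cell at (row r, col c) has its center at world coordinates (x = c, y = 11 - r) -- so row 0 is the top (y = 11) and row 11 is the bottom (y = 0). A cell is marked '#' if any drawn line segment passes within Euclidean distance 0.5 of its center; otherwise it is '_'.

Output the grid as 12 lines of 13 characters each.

Answer: _____________
_________#___
_________#___
_________#___
_________#___
_______###___
_________#___
_________#___
_________#___
_________#___
_________#___
_________#___

Derivation:
Segment 0: (9,10) -> (9,7)
Segment 1: (9,7) -> (9,2)
Segment 2: (9,2) -> (9,1)
Segment 3: (9,1) -> (9,0)
Segment 4: (9,0) -> (9,6)
Segment 5: (9,6) -> (7,6)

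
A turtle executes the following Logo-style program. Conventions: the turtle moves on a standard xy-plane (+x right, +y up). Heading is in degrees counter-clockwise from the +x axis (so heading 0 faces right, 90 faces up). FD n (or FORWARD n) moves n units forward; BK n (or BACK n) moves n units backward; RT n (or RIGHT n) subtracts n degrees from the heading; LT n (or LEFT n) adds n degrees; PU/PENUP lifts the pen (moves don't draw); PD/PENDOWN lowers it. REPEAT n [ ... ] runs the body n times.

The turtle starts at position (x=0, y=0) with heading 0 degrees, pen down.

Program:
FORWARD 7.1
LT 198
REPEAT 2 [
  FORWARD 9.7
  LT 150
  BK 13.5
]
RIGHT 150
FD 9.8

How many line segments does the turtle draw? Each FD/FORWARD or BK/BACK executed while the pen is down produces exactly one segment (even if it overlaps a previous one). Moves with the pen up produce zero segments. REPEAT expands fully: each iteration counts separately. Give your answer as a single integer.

Executing turtle program step by step:
Start: pos=(0,0), heading=0, pen down
FD 7.1: (0,0) -> (7.1,0) [heading=0, draw]
LT 198: heading 0 -> 198
REPEAT 2 [
  -- iteration 1/2 --
  FD 9.7: (7.1,0) -> (-2.125,-2.997) [heading=198, draw]
  LT 150: heading 198 -> 348
  BK 13.5: (-2.125,-2.997) -> (-15.33,-0.191) [heading=348, draw]
  -- iteration 2/2 --
  FD 9.7: (-15.33,-0.191) -> (-5.842,-2.207) [heading=348, draw]
  LT 150: heading 348 -> 138
  BK 13.5: (-5.842,-2.207) -> (4.19,-11.241) [heading=138, draw]
]
RT 150: heading 138 -> 348
FD 9.8: (4.19,-11.241) -> (13.776,-13.278) [heading=348, draw]
Final: pos=(13.776,-13.278), heading=348, 6 segment(s) drawn
Segments drawn: 6

Answer: 6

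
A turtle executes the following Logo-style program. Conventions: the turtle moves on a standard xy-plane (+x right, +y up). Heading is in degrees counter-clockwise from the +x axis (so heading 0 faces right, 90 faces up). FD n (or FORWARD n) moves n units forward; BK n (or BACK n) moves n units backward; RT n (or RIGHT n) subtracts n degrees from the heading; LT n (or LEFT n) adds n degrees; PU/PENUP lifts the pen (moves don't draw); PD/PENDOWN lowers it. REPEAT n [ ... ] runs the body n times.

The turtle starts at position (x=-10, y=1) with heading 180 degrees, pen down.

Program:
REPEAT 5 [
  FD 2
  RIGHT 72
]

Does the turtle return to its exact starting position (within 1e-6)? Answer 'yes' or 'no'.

Answer: yes

Derivation:
Executing turtle program step by step:
Start: pos=(-10,1), heading=180, pen down
REPEAT 5 [
  -- iteration 1/5 --
  FD 2: (-10,1) -> (-12,1) [heading=180, draw]
  RT 72: heading 180 -> 108
  -- iteration 2/5 --
  FD 2: (-12,1) -> (-12.618,2.902) [heading=108, draw]
  RT 72: heading 108 -> 36
  -- iteration 3/5 --
  FD 2: (-12.618,2.902) -> (-11,4.078) [heading=36, draw]
  RT 72: heading 36 -> 324
  -- iteration 4/5 --
  FD 2: (-11,4.078) -> (-9.382,2.902) [heading=324, draw]
  RT 72: heading 324 -> 252
  -- iteration 5/5 --
  FD 2: (-9.382,2.902) -> (-10,1) [heading=252, draw]
  RT 72: heading 252 -> 180
]
Final: pos=(-10,1), heading=180, 5 segment(s) drawn

Start position: (-10, 1)
Final position: (-10, 1)
Distance = 0; < 1e-6 -> CLOSED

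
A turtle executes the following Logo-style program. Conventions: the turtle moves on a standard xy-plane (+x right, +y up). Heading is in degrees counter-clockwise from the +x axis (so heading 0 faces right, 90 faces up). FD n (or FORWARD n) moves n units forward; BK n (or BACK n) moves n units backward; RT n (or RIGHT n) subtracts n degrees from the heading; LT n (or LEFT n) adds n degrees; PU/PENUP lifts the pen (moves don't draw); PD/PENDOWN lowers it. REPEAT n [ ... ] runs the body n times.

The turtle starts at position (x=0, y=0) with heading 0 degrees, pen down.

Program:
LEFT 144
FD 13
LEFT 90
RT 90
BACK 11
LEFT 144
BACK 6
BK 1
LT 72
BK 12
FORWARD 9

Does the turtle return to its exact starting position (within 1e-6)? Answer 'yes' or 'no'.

Executing turtle program step by step:
Start: pos=(0,0), heading=0, pen down
LT 144: heading 0 -> 144
FD 13: (0,0) -> (-10.517,7.641) [heading=144, draw]
LT 90: heading 144 -> 234
RT 90: heading 234 -> 144
BK 11: (-10.517,7.641) -> (-1.618,1.176) [heading=144, draw]
LT 144: heading 144 -> 288
BK 6: (-1.618,1.176) -> (-3.472,6.882) [heading=288, draw]
BK 1: (-3.472,6.882) -> (-3.781,7.833) [heading=288, draw]
LT 72: heading 288 -> 0
BK 12: (-3.781,7.833) -> (-15.781,7.833) [heading=0, draw]
FD 9: (-15.781,7.833) -> (-6.781,7.833) [heading=0, draw]
Final: pos=(-6.781,7.833), heading=0, 6 segment(s) drawn

Start position: (0, 0)
Final position: (-6.781, 7.833)
Distance = 10.36; >= 1e-6 -> NOT closed

Answer: no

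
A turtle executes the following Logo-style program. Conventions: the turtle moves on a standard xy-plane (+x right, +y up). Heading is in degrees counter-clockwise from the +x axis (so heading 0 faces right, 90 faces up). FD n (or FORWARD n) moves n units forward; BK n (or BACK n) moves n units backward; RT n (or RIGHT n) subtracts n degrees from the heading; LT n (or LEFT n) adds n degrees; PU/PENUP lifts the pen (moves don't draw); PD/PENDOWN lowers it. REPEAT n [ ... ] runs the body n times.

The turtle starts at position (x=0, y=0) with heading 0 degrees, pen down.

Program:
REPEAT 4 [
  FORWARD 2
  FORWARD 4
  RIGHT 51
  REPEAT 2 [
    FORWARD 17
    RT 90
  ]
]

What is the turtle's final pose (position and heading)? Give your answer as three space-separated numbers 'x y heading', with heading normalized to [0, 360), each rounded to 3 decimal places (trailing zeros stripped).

Executing turtle program step by step:
Start: pos=(0,0), heading=0, pen down
REPEAT 4 [
  -- iteration 1/4 --
  FD 2: (0,0) -> (2,0) [heading=0, draw]
  FD 4: (2,0) -> (6,0) [heading=0, draw]
  RT 51: heading 0 -> 309
  REPEAT 2 [
    -- iteration 1/2 --
    FD 17: (6,0) -> (16.698,-13.211) [heading=309, draw]
    RT 90: heading 309 -> 219
    -- iteration 2/2 --
    FD 17: (16.698,-13.211) -> (3.487,-23.91) [heading=219, draw]
    RT 90: heading 219 -> 129
  ]
  -- iteration 2/4 --
  FD 2: (3.487,-23.91) -> (2.228,-22.356) [heading=129, draw]
  FD 4: (2.228,-22.356) -> (-0.289,-19.247) [heading=129, draw]
  RT 51: heading 129 -> 78
  REPEAT 2 [
    -- iteration 1/2 --
    FD 17: (-0.289,-19.247) -> (3.246,-2.619) [heading=78, draw]
    RT 90: heading 78 -> 348
    -- iteration 2/2 --
    FD 17: (3.246,-2.619) -> (19.874,-6.153) [heading=348, draw]
    RT 90: heading 348 -> 258
  ]
  -- iteration 3/4 --
  FD 2: (19.874,-6.153) -> (19.458,-8.109) [heading=258, draw]
  FD 4: (19.458,-8.109) -> (18.627,-12.022) [heading=258, draw]
  RT 51: heading 258 -> 207
  REPEAT 2 [
    -- iteration 1/2 --
    FD 17: (18.627,-12.022) -> (3.479,-19.74) [heading=207, draw]
    RT 90: heading 207 -> 117
    -- iteration 2/2 --
    FD 17: (3.479,-19.74) -> (-4.238,-4.593) [heading=117, draw]
    RT 90: heading 117 -> 27
  ]
  -- iteration 4/4 --
  FD 2: (-4.238,-4.593) -> (-2.456,-3.685) [heading=27, draw]
  FD 4: (-2.456,-3.685) -> (1.108,-1.869) [heading=27, draw]
  RT 51: heading 27 -> 336
  REPEAT 2 [
    -- iteration 1/2 --
    FD 17: (1.108,-1.869) -> (16.638,-8.783) [heading=336, draw]
    RT 90: heading 336 -> 246
    -- iteration 2/2 --
    FD 17: (16.638,-8.783) -> (9.723,-24.314) [heading=246, draw]
    RT 90: heading 246 -> 156
  ]
]
Final: pos=(9.723,-24.314), heading=156, 16 segment(s) drawn

Answer: 9.723 -24.314 156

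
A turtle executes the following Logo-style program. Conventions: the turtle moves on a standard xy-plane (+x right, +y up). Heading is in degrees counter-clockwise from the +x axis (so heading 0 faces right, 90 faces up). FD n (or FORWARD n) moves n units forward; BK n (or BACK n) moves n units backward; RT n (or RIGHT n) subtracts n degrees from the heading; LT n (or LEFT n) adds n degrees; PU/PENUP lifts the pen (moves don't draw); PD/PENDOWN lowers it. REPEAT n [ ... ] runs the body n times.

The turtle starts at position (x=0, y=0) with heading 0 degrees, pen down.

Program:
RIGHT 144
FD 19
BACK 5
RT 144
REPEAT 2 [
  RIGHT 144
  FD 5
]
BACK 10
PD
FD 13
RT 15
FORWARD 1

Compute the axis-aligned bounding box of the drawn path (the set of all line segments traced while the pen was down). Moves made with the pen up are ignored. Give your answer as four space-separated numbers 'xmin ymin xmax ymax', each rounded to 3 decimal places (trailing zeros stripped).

Executing turtle program step by step:
Start: pos=(0,0), heading=0, pen down
RT 144: heading 0 -> 216
FD 19: (0,0) -> (-15.371,-11.168) [heading=216, draw]
BK 5: (-15.371,-11.168) -> (-11.326,-8.229) [heading=216, draw]
RT 144: heading 216 -> 72
REPEAT 2 [
  -- iteration 1/2 --
  RT 144: heading 72 -> 288
  FD 5: (-11.326,-8.229) -> (-9.781,-12.984) [heading=288, draw]
  -- iteration 2/2 --
  RT 144: heading 288 -> 144
  FD 5: (-9.781,-12.984) -> (-13.826,-10.045) [heading=144, draw]
]
BK 10: (-13.826,-10.045) -> (-5.736,-15.923) [heading=144, draw]
PD: pen down
FD 13: (-5.736,-15.923) -> (-16.253,-8.282) [heading=144, draw]
RT 15: heading 144 -> 129
FD 1: (-16.253,-8.282) -> (-16.883,-7.505) [heading=129, draw]
Final: pos=(-16.883,-7.505), heading=129, 7 segment(s) drawn

Segment endpoints: x in {-16.883, -16.253, -15.371, -13.826, -11.326, -9.781, -5.736, 0}, y in {-15.923, -12.984, -11.168, -10.045, -8.282, -8.229, -7.505, 0}
xmin=-16.883, ymin=-15.923, xmax=0, ymax=0

Answer: -16.883 -15.923 0 0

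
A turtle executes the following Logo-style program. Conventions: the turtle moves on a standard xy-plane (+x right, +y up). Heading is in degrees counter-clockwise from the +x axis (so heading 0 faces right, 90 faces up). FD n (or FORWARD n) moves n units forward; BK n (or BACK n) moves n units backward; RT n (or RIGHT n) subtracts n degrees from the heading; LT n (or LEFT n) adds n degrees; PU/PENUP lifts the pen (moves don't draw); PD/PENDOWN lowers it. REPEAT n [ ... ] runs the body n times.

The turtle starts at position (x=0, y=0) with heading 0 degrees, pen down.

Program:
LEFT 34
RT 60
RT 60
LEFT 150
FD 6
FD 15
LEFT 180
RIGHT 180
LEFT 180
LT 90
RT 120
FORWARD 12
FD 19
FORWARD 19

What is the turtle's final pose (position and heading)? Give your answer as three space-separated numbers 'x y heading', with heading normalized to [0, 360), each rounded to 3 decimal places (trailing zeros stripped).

Answer: -32.246 -9.085 214

Derivation:
Executing turtle program step by step:
Start: pos=(0,0), heading=0, pen down
LT 34: heading 0 -> 34
RT 60: heading 34 -> 334
RT 60: heading 334 -> 274
LT 150: heading 274 -> 64
FD 6: (0,0) -> (2.63,5.393) [heading=64, draw]
FD 15: (2.63,5.393) -> (9.206,18.875) [heading=64, draw]
LT 180: heading 64 -> 244
RT 180: heading 244 -> 64
LT 180: heading 64 -> 244
LT 90: heading 244 -> 334
RT 120: heading 334 -> 214
FD 12: (9.206,18.875) -> (-0.743,12.164) [heading=214, draw]
FD 19: (-0.743,12.164) -> (-16.494,1.54) [heading=214, draw]
FD 19: (-16.494,1.54) -> (-32.246,-9.085) [heading=214, draw]
Final: pos=(-32.246,-9.085), heading=214, 5 segment(s) drawn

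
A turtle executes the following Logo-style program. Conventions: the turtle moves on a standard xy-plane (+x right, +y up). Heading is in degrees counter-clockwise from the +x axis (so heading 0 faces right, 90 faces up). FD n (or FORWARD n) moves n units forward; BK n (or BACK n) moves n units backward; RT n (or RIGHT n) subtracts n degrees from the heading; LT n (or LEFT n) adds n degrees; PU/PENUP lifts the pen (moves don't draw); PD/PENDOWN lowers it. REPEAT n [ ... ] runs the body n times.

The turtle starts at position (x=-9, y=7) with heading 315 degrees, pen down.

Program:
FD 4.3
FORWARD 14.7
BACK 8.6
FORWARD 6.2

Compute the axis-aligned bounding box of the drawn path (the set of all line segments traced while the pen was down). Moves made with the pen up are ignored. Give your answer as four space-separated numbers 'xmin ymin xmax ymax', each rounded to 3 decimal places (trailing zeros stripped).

Answer: -9 -6.435 4.435 7

Derivation:
Executing turtle program step by step:
Start: pos=(-9,7), heading=315, pen down
FD 4.3: (-9,7) -> (-5.959,3.959) [heading=315, draw]
FD 14.7: (-5.959,3.959) -> (4.435,-6.435) [heading=315, draw]
BK 8.6: (4.435,-6.435) -> (-1.646,-0.354) [heading=315, draw]
FD 6.2: (-1.646,-0.354) -> (2.738,-4.738) [heading=315, draw]
Final: pos=(2.738,-4.738), heading=315, 4 segment(s) drawn

Segment endpoints: x in {-9, -5.959, -1.646, 2.738, 4.435}, y in {-6.435, -4.738, -0.354, 3.959, 7}
xmin=-9, ymin=-6.435, xmax=4.435, ymax=7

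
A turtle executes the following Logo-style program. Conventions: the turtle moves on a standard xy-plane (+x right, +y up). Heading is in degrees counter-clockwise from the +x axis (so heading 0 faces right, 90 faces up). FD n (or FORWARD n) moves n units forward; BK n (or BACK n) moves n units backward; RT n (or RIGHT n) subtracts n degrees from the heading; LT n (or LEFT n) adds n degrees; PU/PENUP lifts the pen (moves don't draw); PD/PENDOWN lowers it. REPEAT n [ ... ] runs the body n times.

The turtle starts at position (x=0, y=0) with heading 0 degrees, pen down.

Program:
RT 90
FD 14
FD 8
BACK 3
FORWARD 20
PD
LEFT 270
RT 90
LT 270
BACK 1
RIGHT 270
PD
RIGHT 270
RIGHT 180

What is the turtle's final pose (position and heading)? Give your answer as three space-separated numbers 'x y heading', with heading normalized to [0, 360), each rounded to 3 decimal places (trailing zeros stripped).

Executing turtle program step by step:
Start: pos=(0,0), heading=0, pen down
RT 90: heading 0 -> 270
FD 14: (0,0) -> (0,-14) [heading=270, draw]
FD 8: (0,-14) -> (0,-22) [heading=270, draw]
BK 3: (0,-22) -> (0,-19) [heading=270, draw]
FD 20: (0,-19) -> (0,-39) [heading=270, draw]
PD: pen down
LT 270: heading 270 -> 180
RT 90: heading 180 -> 90
LT 270: heading 90 -> 0
BK 1: (0,-39) -> (-1,-39) [heading=0, draw]
RT 270: heading 0 -> 90
PD: pen down
RT 270: heading 90 -> 180
RT 180: heading 180 -> 0
Final: pos=(-1,-39), heading=0, 5 segment(s) drawn

Answer: -1 -39 0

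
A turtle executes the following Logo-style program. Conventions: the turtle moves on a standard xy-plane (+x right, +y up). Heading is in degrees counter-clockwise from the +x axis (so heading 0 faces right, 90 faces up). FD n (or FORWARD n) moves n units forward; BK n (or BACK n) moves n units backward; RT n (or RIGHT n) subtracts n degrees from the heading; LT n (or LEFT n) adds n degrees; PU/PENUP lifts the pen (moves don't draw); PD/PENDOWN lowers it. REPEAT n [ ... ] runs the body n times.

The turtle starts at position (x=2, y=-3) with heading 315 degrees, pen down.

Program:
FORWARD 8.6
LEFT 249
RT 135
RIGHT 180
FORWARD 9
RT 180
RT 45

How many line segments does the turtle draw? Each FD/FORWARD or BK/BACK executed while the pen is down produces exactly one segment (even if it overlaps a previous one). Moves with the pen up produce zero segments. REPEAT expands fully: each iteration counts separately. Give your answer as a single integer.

Executing turtle program step by step:
Start: pos=(2,-3), heading=315, pen down
FD 8.6: (2,-3) -> (8.081,-9.081) [heading=315, draw]
LT 249: heading 315 -> 204
RT 135: heading 204 -> 69
RT 180: heading 69 -> 249
FD 9: (8.081,-9.081) -> (4.856,-17.483) [heading=249, draw]
RT 180: heading 249 -> 69
RT 45: heading 69 -> 24
Final: pos=(4.856,-17.483), heading=24, 2 segment(s) drawn
Segments drawn: 2

Answer: 2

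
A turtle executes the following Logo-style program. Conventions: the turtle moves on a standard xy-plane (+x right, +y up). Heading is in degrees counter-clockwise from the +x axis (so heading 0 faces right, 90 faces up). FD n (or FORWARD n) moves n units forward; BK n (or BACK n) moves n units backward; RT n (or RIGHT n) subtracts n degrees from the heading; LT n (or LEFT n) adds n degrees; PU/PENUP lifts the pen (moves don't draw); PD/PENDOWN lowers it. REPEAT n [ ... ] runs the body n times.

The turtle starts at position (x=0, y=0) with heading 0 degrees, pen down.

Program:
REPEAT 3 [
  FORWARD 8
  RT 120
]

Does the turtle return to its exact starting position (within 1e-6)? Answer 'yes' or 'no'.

Answer: yes

Derivation:
Executing turtle program step by step:
Start: pos=(0,0), heading=0, pen down
REPEAT 3 [
  -- iteration 1/3 --
  FD 8: (0,0) -> (8,0) [heading=0, draw]
  RT 120: heading 0 -> 240
  -- iteration 2/3 --
  FD 8: (8,0) -> (4,-6.928) [heading=240, draw]
  RT 120: heading 240 -> 120
  -- iteration 3/3 --
  FD 8: (4,-6.928) -> (0,0) [heading=120, draw]
  RT 120: heading 120 -> 0
]
Final: pos=(0,0), heading=0, 3 segment(s) drawn

Start position: (0, 0)
Final position: (0, 0)
Distance = 0; < 1e-6 -> CLOSED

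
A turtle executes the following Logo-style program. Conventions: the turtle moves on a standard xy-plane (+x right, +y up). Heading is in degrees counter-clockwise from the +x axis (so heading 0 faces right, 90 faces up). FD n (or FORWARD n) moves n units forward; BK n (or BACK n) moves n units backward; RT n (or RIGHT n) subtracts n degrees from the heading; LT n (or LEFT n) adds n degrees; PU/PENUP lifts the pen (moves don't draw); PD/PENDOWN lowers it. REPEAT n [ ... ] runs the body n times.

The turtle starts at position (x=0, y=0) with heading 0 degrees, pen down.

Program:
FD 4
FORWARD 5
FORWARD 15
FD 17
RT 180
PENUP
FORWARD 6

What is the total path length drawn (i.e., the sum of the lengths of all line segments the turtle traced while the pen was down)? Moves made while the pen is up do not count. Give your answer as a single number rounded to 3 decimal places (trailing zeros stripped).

Answer: 41

Derivation:
Executing turtle program step by step:
Start: pos=(0,0), heading=0, pen down
FD 4: (0,0) -> (4,0) [heading=0, draw]
FD 5: (4,0) -> (9,0) [heading=0, draw]
FD 15: (9,0) -> (24,0) [heading=0, draw]
FD 17: (24,0) -> (41,0) [heading=0, draw]
RT 180: heading 0 -> 180
PU: pen up
FD 6: (41,0) -> (35,0) [heading=180, move]
Final: pos=(35,0), heading=180, 4 segment(s) drawn

Segment lengths:
  seg 1: (0,0) -> (4,0), length = 4
  seg 2: (4,0) -> (9,0), length = 5
  seg 3: (9,0) -> (24,0), length = 15
  seg 4: (24,0) -> (41,0), length = 17
Total = 41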